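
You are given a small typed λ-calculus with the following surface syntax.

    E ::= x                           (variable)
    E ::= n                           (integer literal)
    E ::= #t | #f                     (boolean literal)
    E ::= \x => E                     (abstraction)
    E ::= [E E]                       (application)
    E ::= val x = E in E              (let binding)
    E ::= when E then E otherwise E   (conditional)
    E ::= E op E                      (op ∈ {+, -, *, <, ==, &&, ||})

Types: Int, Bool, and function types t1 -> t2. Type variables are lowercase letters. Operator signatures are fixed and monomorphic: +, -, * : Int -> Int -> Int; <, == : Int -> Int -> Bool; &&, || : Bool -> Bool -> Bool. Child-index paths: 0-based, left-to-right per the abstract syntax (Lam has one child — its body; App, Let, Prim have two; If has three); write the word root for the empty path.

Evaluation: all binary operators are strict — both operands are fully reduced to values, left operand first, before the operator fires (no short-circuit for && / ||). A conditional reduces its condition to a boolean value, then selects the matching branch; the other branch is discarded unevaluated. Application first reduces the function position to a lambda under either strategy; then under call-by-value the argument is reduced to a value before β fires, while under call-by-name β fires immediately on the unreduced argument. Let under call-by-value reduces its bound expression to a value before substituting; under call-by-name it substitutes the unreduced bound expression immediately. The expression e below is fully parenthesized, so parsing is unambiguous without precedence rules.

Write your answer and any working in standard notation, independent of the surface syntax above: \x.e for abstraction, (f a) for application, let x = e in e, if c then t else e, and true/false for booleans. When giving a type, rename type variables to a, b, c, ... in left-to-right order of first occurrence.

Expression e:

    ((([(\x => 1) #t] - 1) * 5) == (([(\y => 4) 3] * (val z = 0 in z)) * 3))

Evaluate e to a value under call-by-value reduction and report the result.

Working:
step 0: (((((\x.1) true) - 1) * 5) == ((((\y.4) 3) * (let z = 0 in z)) * 3))
step 1: [beta@0.0.0] (((1 - 1) * 5) == ((((\y.4) 3) * (let z = 0 in z)) * 3))
step 2: [delta@0.0] ((0 * 5) == ((((\y.4) 3) * (let z = 0 in z)) * 3))
step 3: [delta@0] (0 == ((((\y.4) 3) * (let z = 0 in z)) * 3))
step 4: [beta@1.0.0] (0 == ((4 * (let z = 0 in z)) * 3))
step 5: [let@1.0.1] (0 == ((4 * 0) * 3))
step 6: [delta@1.0] (0 == (0 * 3))
step 7: [delta@1] (0 == 0)
step 8: [delta@root] true

Answer: true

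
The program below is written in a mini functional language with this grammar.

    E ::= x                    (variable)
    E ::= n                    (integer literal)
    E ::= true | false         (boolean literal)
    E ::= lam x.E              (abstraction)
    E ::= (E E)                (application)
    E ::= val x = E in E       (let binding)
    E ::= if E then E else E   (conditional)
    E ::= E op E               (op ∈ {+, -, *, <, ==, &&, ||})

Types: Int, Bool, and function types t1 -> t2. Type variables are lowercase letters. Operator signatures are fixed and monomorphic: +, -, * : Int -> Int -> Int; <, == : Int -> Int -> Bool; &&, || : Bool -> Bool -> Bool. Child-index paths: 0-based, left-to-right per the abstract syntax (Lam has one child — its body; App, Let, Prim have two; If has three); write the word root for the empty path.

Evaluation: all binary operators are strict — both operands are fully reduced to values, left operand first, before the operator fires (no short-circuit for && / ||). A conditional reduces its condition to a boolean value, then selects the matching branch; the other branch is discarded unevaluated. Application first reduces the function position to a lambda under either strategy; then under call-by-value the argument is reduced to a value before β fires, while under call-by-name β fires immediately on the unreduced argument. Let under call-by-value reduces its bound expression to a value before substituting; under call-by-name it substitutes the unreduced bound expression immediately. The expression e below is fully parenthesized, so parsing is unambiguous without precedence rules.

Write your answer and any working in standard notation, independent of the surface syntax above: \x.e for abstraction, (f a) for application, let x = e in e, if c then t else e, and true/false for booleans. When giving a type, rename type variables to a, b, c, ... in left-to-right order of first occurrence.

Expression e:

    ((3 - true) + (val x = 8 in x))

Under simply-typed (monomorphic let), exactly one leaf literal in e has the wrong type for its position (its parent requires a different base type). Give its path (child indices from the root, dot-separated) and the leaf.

Answer: 0.1 : true

Trace:
  unify Int ~ Int
  unify Bool ~ Int
  FAIL: mismatch Bool ~ Int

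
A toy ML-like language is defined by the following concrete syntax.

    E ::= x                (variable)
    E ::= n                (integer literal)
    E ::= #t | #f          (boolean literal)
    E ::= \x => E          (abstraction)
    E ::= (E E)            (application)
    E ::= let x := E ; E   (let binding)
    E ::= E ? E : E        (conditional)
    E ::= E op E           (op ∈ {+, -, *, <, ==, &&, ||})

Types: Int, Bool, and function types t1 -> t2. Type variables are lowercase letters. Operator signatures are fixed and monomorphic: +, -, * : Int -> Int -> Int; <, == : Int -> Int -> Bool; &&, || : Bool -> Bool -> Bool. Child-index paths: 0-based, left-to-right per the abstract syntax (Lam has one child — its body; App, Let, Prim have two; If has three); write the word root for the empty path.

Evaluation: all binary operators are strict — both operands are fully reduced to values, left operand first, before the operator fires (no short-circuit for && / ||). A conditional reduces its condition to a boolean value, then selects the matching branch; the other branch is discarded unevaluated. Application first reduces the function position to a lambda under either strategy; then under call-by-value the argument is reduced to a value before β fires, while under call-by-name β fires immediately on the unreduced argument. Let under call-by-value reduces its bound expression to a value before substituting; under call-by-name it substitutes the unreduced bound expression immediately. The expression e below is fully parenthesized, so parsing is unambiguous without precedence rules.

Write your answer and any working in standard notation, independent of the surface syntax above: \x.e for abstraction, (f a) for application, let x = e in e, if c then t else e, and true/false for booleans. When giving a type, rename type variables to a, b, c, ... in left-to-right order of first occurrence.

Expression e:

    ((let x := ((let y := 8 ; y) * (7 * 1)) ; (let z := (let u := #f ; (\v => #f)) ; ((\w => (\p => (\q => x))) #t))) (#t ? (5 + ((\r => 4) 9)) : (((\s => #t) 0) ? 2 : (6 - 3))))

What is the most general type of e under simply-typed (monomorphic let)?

Trace:
let y : Int
y : Int
  unify Int ~ Int
  unify Int ~ Int
  unify Int ~ Int
  unify Int ~ Int
let x : Int
let u : Bool
\v._ : a -> Bool
let z : a -> Bool
x : Int
\q._ : d -> Int
\p._ : c -> d -> Int
\w._ : b -> c -> d -> Int
  unify b -> c -> d -> Int ~ Bool -> e
  unify b ~ Bool
  unify c -> d -> Int ~ e
_ _ : c -> d -> Int
  unify Bool ~ Bool
  unify Int ~ Int
\r._ : f -> Int
  unify f -> Int ~ Int -> g
  unify f ~ Int
  unify Int ~ g
_ _ : Int
  unify Int ~ Int
\s._ : h -> Bool
  unify h -> Bool ~ Int -> i
  unify h ~ Int
  unify Bool ~ i
_ _ : Bool
  unify Bool ~ Bool
  unify Int ~ Int
  unify Int ~ Int
  unify Int ~ Int
  unify Int ~ Int
  unify c -> d -> Int ~ Int -> j
  unify c ~ Int
  unify d -> Int ~ j
_ _ : d -> Int

Answer: a -> Int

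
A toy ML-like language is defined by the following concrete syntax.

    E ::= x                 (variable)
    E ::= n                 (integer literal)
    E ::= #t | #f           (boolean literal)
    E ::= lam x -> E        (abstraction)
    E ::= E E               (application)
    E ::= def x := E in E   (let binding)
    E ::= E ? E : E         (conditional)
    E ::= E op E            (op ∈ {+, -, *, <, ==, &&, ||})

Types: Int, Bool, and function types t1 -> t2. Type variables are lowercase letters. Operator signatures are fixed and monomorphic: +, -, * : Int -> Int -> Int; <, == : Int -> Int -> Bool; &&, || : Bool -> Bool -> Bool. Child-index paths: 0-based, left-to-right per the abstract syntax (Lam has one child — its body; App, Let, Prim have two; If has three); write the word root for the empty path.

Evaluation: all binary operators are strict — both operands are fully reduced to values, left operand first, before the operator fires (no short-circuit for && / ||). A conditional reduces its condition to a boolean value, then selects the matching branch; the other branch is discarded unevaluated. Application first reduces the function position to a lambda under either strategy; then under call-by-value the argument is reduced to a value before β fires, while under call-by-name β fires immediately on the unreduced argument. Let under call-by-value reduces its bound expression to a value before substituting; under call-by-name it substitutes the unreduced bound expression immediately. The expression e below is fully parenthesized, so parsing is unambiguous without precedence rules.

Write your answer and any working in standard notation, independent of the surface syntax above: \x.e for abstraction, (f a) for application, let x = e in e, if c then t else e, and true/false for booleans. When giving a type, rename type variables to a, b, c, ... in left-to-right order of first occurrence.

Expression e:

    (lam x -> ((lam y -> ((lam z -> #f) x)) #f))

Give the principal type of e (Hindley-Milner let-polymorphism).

Answer: a -> Bool

Working:
\z._ : c -> Bool
x : a
  unify c -> Bool ~ a -> d
  unify c ~ a
  unify Bool ~ d
_ _ : Bool
\y._ : b -> Bool
  unify b -> Bool ~ Bool -> e
  unify b ~ Bool
  unify Bool ~ e
_ _ : Bool
\x._ : a -> Bool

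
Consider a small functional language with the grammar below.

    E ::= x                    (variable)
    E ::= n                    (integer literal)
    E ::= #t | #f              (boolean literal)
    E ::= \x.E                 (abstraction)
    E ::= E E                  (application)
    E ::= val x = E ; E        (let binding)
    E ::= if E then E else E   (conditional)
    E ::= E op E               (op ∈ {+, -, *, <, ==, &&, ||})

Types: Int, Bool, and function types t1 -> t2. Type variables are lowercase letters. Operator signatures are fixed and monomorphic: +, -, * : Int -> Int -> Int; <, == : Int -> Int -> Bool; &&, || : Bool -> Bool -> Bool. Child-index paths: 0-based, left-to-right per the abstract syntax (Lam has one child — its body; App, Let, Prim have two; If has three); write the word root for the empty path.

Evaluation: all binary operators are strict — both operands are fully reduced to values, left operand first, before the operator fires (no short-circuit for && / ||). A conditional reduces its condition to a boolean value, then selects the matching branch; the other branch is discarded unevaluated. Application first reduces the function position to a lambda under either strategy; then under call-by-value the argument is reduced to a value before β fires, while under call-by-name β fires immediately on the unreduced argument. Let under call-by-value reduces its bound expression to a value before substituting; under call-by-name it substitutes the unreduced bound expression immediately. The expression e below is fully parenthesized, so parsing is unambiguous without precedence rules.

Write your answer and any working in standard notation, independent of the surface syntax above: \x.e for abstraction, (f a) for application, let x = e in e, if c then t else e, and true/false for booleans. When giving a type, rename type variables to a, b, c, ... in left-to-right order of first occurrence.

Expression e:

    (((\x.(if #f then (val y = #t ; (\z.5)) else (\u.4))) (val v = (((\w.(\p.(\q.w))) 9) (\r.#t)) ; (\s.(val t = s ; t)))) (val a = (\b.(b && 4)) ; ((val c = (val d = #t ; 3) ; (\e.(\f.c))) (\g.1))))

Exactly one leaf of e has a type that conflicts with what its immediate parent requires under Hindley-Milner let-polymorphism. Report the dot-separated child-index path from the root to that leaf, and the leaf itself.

Derivation:
  unify Bool ~ Bool
let y : Bool
\z._ : b -> Int
\u._ : c -> Int
  unify b -> Int ~ c -> Int
  unify b ~ c
  unify Int ~ Int
\x._ : a -> c -> Int
w : d
\q._ : f -> d
\p._ : e -> f -> d
\w._ : d -> e -> f -> d
  unify d -> e -> f -> d ~ Int -> g
  unify d ~ Int
  unify e -> f -> Int ~ g
_ _ : e -> f -> Int
\r._ : h -> Bool
  unify e -> f -> Int ~ (h -> Bool) -> i
  unify e ~ h -> Bool
  unify f -> Int ~ i
_ _ : f -> Int
let v : forall. f -> Int
s : j
let t : j
t : j
\s._ : j -> j
  unify a -> c -> Int ~ (j -> j) -> k
  unify a ~ j -> j
  unify c -> Int ~ k
_ _ : c -> Int
b : l
  unify l ~ Bool
  unify Int ~ Bool
  FAIL: mismatch Int ~ Bool

Answer: 1.0.0.1 : 4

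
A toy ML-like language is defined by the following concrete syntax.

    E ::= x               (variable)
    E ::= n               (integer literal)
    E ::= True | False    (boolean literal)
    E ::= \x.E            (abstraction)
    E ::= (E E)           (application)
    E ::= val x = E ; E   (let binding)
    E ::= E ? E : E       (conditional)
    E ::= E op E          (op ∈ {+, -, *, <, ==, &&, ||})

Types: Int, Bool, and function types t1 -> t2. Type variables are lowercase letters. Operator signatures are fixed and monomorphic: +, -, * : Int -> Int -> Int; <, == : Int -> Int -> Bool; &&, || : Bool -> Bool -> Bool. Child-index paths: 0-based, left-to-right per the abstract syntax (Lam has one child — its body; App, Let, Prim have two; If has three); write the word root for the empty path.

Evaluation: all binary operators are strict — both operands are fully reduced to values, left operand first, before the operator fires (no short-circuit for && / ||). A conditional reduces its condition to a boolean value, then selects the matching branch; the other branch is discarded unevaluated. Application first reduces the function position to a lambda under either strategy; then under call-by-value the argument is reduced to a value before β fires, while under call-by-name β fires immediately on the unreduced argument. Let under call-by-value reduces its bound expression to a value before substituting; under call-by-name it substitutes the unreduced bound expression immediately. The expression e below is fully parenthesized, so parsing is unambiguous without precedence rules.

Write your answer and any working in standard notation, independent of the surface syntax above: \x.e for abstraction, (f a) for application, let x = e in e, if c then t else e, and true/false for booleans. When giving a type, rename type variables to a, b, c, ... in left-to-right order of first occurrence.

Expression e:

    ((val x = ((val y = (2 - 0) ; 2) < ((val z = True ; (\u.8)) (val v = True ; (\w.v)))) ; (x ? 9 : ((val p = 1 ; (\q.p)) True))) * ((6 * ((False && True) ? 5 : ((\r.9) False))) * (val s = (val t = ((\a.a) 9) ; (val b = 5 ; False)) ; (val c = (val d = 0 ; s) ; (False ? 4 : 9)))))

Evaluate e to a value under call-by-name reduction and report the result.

Working:
step 0: ((let x = ((let y = (2 - 0) in 2) < ((let z = true in (\u.8)) (let v = true in (\w.v)))) in (if x then 9 else ((let p = 1 in (\q.p)) true))) * ((6 * (if (false && true) then 5 else ((\r.9) false))) * (let s = (let t = ((\a.a) 9) in (let b = 5 in false)) in (let c = (let d = 0 in s) in (if false then 4 else 9)))))
step 1: [let@0] ((if ((let y = (2 - 0) in 2) < ((let z = true in (\u.8)) (let v = true in (\w.v)))) then 9 else ((let p = 1 in (\q.p)) true)) * ((6 * (if (false && true) then 5 else ((\r.9) false))) * (let s = (let t = ((\a.a) 9) in (let b = 5 in false)) in (let c = (let d = 0 in s) in (if false then 4 else 9)))))
step 2: [let@0.0.0] ((if (2 < ((let z = true in (\u.8)) (let v = true in (\w.v)))) then 9 else ((let p = 1 in (\q.p)) true)) * ((6 * (if (false && true) then 5 else ((\r.9) false))) * (let s = (let t = ((\a.a) 9) in (let b = 5 in false)) in (let c = (let d = 0 in s) in (if false then 4 else 9)))))
step 3: [let@0.0.1.0] ((if (2 < ((\u.8) (let v = true in (\w.v)))) then 9 else ((let p = 1 in (\q.p)) true)) * ((6 * (if (false && true) then 5 else ((\r.9) false))) * (let s = (let t = ((\a.a) 9) in (let b = 5 in false)) in (let c = (let d = 0 in s) in (if false then 4 else 9)))))
step 4: [beta@0.0.1] ((if (2 < 8) then 9 else ((let p = 1 in (\q.p)) true)) * ((6 * (if (false && true) then 5 else ((\r.9) false))) * (let s = (let t = ((\a.a) 9) in (let b = 5 in false)) in (let c = (let d = 0 in s) in (if false then 4 else 9)))))
step 5: [delta@0.0] ((if true then 9 else ((let p = 1 in (\q.p)) true)) * ((6 * (if (false && true) then 5 else ((\r.9) false))) * (let s = (let t = ((\a.a) 9) in (let b = 5 in false)) in (let c = (let d = 0 in s) in (if false then 4 else 9)))))
step 6: [if@0] (9 * ((6 * (if (false && true) then 5 else ((\r.9) false))) * (let s = (let t = ((\a.a) 9) in (let b = 5 in false)) in (let c = (let d = 0 in s) in (if false then 4 else 9)))))
step 7: [delta@1.0.1.0] (9 * ((6 * (if false then 5 else ((\r.9) false))) * (let s = (let t = ((\a.a) 9) in (let b = 5 in false)) in (let c = (let d = 0 in s) in (if false then 4 else 9)))))
step 8: [if@1.0.1] (9 * ((6 * ((\r.9) false)) * (let s = (let t = ((\a.a) 9) in (let b = 5 in false)) in (let c = (let d = 0 in s) in (if false then 4 else 9)))))
step 9: [beta@1.0.1] (9 * ((6 * 9) * (let s = (let t = ((\a.a) 9) in (let b = 5 in false)) in (let c = (let d = 0 in s) in (if false then 4 else 9)))))
step 10: [delta@1.0] (9 * (54 * (let s = (let t = ((\a.a) 9) in (let b = 5 in false)) in (let c = (let d = 0 in s) in (if false then 4 else 9)))))
step 11: [let@1.1] (9 * (54 * (let c = (let d = 0 in (let t = ((\a.a) 9) in (let b = 5 in false))) in (if false then 4 else 9))))
step 12: [let@1.1] (9 * (54 * (if false then 4 else 9)))
step 13: [if@1.1] (9 * (54 * 9))
step 14: [delta@1] (9 * 486)
step 15: [delta@root] 4374

Answer: 4374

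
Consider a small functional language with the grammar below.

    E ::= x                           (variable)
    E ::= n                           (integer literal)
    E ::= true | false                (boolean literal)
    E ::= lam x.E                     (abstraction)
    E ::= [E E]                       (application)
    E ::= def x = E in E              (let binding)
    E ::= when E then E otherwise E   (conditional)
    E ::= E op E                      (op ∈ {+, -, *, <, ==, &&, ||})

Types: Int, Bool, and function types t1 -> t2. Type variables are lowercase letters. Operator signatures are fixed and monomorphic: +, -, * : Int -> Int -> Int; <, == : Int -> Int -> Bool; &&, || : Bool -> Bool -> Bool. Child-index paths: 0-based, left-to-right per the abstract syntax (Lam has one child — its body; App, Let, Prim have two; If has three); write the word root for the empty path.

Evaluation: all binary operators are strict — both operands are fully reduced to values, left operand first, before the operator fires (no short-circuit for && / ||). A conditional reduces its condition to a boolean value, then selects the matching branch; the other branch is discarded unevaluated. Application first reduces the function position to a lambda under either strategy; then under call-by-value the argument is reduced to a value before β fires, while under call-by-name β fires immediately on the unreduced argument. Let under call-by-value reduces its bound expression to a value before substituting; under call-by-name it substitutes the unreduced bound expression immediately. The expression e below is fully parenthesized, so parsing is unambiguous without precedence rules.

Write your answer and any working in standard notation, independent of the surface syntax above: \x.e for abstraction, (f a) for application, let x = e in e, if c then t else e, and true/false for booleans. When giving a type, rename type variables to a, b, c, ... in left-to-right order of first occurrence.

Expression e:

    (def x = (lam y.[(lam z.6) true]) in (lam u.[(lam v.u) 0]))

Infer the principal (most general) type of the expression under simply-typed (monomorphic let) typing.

Derivation:
\z._ : b -> Int
  unify b -> Int ~ Bool -> c
  unify b ~ Bool
  unify Int ~ c
_ _ : Int
\y._ : a -> Int
let x : a -> Int
u : d
\v._ : e -> d
  unify e -> d ~ Int -> f
  unify e ~ Int
  unify d ~ f
_ _ : f
\u._ : f -> f

Answer: a -> a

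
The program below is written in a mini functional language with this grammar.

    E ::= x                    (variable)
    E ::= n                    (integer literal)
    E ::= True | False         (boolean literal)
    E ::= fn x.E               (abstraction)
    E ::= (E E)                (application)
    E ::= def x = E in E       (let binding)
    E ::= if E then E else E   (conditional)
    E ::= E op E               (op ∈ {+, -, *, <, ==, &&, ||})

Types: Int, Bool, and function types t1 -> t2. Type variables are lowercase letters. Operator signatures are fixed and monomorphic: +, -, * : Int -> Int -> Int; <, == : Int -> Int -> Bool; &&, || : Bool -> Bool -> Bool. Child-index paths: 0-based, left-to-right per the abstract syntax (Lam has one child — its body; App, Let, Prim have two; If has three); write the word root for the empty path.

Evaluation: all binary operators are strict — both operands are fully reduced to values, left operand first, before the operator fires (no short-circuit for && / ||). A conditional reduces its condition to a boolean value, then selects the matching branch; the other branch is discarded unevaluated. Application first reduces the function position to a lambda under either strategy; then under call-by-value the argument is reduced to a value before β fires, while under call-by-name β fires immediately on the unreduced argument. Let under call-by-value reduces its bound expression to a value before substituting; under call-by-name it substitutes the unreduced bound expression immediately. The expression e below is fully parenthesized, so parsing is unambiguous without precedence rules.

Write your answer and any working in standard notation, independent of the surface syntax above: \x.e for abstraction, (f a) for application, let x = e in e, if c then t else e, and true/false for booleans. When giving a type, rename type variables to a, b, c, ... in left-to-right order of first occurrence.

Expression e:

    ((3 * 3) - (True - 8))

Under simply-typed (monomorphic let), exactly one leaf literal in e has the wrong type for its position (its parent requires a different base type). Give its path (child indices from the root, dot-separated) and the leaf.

Answer: 1.0 : true

Trace:
  unify Int ~ Int
  unify Int ~ Int
  unify Int ~ Int
  unify Bool ~ Int
  FAIL: mismatch Bool ~ Int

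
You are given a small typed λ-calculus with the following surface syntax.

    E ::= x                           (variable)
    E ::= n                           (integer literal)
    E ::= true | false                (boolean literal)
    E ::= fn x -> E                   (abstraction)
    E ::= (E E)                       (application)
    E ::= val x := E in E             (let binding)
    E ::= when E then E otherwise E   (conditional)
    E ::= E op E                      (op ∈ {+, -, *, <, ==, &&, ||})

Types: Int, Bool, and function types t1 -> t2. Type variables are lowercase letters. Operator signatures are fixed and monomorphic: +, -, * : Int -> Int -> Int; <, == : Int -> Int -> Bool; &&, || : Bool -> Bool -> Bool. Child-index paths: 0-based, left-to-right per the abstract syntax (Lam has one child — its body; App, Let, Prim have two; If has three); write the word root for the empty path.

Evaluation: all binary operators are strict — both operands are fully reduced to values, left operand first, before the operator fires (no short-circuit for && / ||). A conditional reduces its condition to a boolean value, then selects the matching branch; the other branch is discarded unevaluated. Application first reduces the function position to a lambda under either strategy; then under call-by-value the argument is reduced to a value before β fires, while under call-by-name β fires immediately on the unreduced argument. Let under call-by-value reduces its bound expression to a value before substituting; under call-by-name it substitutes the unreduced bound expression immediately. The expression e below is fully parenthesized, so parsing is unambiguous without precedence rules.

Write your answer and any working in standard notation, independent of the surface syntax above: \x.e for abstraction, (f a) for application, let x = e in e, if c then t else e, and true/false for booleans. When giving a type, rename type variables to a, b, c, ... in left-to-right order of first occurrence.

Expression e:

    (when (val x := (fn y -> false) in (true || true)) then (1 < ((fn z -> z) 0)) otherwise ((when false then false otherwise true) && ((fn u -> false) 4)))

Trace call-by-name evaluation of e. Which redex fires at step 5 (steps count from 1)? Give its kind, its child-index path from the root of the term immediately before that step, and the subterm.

Trace:
step 0: (if (let x = (\y.false) in (true || true)) then (1 < ((\z.z) 0)) else ((if false then false else true) && ((\u.false) 4)))
step 1: [let@0] (if (true || true) then (1 < ((\z.z) 0)) else ((if false then false else true) && ((\u.false) 4)))
step 2: [delta@0] (if true then (1 < ((\z.z) 0)) else ((if false then false else true) && ((\u.false) 4)))
step 3: [if@root] (1 < ((\z.z) 0))
step 4: [beta@1] (1 < 0)
step 5: [delta@root] false

Answer: delta at root : (1 < 0)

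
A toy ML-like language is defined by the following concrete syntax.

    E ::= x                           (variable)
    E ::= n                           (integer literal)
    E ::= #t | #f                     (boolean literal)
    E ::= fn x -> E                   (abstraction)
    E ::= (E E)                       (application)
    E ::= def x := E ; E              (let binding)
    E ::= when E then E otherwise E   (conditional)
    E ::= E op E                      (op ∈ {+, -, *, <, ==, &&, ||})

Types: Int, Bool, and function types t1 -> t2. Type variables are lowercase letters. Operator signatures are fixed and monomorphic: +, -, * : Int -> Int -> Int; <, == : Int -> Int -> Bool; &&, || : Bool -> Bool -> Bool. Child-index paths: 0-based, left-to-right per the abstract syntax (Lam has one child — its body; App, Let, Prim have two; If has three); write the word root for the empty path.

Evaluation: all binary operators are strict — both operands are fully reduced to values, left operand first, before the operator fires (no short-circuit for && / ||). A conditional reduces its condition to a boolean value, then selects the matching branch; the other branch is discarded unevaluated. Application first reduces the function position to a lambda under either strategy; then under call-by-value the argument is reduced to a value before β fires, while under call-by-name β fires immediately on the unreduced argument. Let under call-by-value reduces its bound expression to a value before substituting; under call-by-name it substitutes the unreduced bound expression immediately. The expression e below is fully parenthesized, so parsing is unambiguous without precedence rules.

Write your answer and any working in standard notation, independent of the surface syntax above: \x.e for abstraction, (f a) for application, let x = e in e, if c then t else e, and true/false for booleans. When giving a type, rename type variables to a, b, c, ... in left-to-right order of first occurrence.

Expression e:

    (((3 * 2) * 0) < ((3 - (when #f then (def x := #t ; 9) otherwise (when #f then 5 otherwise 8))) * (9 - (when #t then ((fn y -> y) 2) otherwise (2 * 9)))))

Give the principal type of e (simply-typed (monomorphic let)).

Derivation:
  unify Int ~ Int
  unify Int ~ Int
  unify Int ~ Int
  unify Int ~ Int
  unify Int ~ Int
  unify Int ~ Int
  unify Bool ~ Bool
let x : Bool
  unify Bool ~ Bool
  unify Int ~ Int
  unify Int ~ Int
  unify Int ~ Int
  unify Int ~ Int
  unify Int ~ Int
  unify Bool ~ Bool
y : a
\y._ : a -> a
  unify a -> a ~ Int -> b
  unify a ~ Int
  unify Int ~ b
_ _ : Int
  unify Int ~ Int
  unify Int ~ Int
  unify Int ~ Int
  unify Int ~ Int
  unify Int ~ Int
  unify Int ~ Int

Answer: Bool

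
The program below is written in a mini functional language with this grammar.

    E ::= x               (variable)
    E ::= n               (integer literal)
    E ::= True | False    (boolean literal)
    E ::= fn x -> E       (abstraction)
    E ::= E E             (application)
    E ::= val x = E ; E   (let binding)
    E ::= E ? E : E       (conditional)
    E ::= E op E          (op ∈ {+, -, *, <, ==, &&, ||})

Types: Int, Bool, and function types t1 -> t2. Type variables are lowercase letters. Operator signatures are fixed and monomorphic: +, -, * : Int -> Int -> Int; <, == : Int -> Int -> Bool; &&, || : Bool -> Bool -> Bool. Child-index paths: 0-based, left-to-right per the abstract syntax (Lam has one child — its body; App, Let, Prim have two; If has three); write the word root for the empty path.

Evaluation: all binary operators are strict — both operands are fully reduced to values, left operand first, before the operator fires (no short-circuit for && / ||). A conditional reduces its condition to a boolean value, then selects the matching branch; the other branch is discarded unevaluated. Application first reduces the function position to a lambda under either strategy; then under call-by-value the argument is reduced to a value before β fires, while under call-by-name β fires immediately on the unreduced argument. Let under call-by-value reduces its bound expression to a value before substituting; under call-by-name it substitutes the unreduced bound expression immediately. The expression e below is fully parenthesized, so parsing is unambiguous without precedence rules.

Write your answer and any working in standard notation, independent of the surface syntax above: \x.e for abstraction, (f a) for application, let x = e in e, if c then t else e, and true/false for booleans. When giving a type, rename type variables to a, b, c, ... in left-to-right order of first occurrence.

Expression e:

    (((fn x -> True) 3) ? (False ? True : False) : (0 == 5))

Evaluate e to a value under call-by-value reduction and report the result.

Derivation:
step 0: (if ((\x.true) 3) then (if false then true else false) else (0 == 5))
step 1: [beta@0] (if true then (if false then true else false) else (0 == 5))
step 2: [if@root] (if false then true else false)
step 3: [if@root] false

Answer: false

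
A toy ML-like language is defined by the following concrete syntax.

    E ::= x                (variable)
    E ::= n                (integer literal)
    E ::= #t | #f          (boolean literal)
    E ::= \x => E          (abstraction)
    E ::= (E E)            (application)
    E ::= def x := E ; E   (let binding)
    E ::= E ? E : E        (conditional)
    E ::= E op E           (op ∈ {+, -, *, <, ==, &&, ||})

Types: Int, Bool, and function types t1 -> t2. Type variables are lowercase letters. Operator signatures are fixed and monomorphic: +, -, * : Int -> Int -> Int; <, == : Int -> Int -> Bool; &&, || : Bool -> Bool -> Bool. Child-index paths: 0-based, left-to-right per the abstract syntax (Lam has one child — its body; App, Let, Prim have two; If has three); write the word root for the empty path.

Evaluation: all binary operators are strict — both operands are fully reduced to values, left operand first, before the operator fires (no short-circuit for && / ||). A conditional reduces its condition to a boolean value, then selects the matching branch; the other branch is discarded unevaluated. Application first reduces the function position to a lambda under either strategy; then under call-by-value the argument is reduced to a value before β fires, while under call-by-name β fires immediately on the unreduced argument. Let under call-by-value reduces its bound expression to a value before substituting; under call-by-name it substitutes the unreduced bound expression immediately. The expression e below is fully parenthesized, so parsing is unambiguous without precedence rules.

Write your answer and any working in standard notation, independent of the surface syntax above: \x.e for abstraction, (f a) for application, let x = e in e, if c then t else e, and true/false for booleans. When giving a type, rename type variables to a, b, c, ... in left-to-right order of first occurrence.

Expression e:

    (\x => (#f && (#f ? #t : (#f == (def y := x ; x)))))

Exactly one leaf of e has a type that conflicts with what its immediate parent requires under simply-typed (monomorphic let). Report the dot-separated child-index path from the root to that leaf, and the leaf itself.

Answer: 0.1.2.0 : false

Derivation:
  unify Bool ~ Bool
  unify Bool ~ Bool
  unify Bool ~ Int
  FAIL: mismatch Bool ~ Int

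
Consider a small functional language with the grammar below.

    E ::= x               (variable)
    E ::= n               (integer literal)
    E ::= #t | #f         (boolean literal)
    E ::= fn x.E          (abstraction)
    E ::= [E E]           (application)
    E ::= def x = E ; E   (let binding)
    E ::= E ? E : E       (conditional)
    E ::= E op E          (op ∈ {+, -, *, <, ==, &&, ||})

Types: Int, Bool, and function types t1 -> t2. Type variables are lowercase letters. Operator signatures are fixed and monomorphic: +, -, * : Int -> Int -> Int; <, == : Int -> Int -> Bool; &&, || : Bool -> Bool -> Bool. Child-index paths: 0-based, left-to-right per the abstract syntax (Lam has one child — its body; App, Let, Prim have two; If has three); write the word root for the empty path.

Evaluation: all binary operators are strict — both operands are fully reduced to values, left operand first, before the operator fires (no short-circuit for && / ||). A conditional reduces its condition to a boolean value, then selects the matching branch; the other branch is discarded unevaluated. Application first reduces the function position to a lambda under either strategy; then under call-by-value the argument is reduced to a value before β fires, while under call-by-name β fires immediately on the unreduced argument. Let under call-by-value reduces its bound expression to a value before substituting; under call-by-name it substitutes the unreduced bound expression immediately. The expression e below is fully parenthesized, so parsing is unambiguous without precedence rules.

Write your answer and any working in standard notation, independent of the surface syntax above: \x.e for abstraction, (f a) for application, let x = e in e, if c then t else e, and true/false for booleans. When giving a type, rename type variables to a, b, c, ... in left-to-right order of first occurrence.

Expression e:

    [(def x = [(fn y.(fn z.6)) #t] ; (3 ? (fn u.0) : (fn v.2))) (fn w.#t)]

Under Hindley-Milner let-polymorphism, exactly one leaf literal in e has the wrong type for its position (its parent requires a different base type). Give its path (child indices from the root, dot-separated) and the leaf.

Derivation:
\z._ : b -> Int
\y._ : a -> b -> Int
  unify a -> b -> Int ~ Bool -> c
  unify a ~ Bool
  unify b -> Int ~ c
_ _ : b -> Int
let x : forall. b -> Int
  unify Int ~ Bool
  FAIL: mismatch Int ~ Bool

Answer: 0.1.0 : 3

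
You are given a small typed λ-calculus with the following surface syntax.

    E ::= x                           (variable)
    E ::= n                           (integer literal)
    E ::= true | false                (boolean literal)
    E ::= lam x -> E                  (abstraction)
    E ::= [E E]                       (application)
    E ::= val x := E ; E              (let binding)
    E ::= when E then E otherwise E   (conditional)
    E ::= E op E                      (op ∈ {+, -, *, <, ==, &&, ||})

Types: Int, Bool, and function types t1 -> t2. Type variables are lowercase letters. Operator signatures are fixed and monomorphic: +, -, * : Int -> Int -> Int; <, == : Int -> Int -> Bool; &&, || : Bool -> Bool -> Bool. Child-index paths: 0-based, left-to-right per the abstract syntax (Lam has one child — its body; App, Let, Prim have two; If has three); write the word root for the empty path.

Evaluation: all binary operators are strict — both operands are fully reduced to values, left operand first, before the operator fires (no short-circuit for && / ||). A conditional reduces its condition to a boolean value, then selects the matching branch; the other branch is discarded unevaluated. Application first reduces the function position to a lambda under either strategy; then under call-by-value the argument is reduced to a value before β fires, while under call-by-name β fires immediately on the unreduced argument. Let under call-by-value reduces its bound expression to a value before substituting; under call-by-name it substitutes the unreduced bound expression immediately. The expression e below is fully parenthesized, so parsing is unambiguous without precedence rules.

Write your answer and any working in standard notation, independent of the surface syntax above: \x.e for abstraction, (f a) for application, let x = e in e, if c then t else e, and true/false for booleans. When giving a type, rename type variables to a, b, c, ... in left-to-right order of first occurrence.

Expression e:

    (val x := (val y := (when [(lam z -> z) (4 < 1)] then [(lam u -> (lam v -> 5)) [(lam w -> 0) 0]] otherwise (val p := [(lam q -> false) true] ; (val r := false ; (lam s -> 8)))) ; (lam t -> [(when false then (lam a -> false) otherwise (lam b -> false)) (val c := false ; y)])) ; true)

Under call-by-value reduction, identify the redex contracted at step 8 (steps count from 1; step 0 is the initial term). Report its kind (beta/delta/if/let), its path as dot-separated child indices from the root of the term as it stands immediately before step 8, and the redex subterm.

Answer: let at root : (let x = (\t.((if false then (\a.false) else (\b.false)) (let c = false in (\s.8)))) in true)

Trace:
step 0: (let x = (let y = (if ((\z.z) (4 < 1)) then ((\u.(\v.5)) ((\w.0) 0)) else (let p = ((\q.false) true) in (let r = false in (\s.8)))) in (\t.((if false then (\a.false) else (\b.false)) (let c = false in y)))) in true)
step 1: [delta@0.0.0.1] (let x = (let y = (if ((\z.z) false) then ((\u.(\v.5)) ((\w.0) 0)) else (let p = ((\q.false) true) in (let r = false in (\s.8)))) in (\t.((if false then (\a.false) else (\b.false)) (let c = false in y)))) in true)
step 2: [beta@0.0.0] (let x = (let y = (if false then ((\u.(\v.5)) ((\w.0) 0)) else (let p = ((\q.false) true) in (let r = false in (\s.8)))) in (\t.((if false then (\a.false) else (\b.false)) (let c = false in y)))) in true)
step 3: [if@0.0] (let x = (let y = (let p = ((\q.false) true) in (let r = false in (\s.8))) in (\t.((if false then (\a.false) else (\b.false)) (let c = false in y)))) in true)
step 4: [beta@0.0.0] (let x = (let y = (let p = false in (let r = false in (\s.8))) in (\t.((if false then (\a.false) else (\b.false)) (let c = false in y)))) in true)
step 5: [let@0.0] (let x = (let y = (let r = false in (\s.8)) in (\t.((if false then (\a.false) else (\b.false)) (let c = false in y)))) in true)
step 6: [let@0.0] (let x = (let y = (\s.8) in (\t.((if false then (\a.false) else (\b.false)) (let c = false in y)))) in true)
step 7: [let@0] (let x = (\t.((if false then (\a.false) else (\b.false)) (let c = false in (\s.8)))) in true)
step 8: [let@root] true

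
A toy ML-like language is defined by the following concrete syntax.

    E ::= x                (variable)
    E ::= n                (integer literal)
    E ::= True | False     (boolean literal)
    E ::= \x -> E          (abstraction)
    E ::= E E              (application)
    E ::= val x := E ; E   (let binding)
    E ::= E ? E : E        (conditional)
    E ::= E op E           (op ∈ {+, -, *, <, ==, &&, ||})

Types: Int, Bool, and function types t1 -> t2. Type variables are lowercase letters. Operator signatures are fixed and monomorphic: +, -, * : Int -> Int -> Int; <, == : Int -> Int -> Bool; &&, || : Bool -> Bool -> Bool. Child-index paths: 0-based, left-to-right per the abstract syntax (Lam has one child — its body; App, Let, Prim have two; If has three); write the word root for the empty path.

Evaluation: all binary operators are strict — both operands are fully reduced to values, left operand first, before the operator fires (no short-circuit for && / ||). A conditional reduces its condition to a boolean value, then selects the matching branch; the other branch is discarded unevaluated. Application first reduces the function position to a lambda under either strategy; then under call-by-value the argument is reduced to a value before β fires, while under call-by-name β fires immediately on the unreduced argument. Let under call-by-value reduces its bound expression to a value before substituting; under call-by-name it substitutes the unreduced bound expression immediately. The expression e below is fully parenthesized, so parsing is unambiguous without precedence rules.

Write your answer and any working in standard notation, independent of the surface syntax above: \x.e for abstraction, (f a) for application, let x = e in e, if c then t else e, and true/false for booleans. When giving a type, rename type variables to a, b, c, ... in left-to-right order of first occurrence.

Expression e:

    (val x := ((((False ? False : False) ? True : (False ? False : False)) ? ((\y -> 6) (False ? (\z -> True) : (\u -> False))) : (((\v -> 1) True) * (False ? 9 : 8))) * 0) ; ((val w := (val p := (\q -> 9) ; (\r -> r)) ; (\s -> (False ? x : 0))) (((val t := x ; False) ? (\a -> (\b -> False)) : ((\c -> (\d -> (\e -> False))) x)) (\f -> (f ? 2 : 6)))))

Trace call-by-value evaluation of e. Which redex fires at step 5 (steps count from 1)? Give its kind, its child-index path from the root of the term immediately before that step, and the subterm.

Answer: beta at 0.0.0 : ((\v.1) true)

Working:
step 0: (let x = ((if (if (if false then false else false) then true else (if false then false else false)) then ((\y.6) (if false then (\z.true) else (\u.false))) else (((\v.1) true) * (if false then 9 else 8))) * 0) in ((let w = (let p = (\q.9) in (\r.r)) in (\s.(if false then x else 0))) ((if (let t = x in false) then (\a.(\b.false)) else ((\c.(\d.(\e.false))) x)) (\f.(if f then 2 else 6)))))
step 1: [if@0.0.0.0] (let x = ((if (if false then true else (if false then false else false)) then ((\y.6) (if false then (\z.true) else (\u.false))) else (((\v.1) true) * (if false then 9 else 8))) * 0) in ((let w = (let p = (\q.9) in (\r.r)) in (\s.(if false then x else 0))) ((if (let t = x in false) then (\a.(\b.false)) else ((\c.(\d.(\e.false))) x)) (\f.(if f then 2 else 6)))))
step 2: [if@0.0.0] (let x = ((if (if false then false else false) then ((\y.6) (if false then (\z.true) else (\u.false))) else (((\v.1) true) * (if false then 9 else 8))) * 0) in ((let w = (let p = (\q.9) in (\r.r)) in (\s.(if false then x else 0))) ((if (let t = x in false) then (\a.(\b.false)) else ((\c.(\d.(\e.false))) x)) (\f.(if f then 2 else 6)))))
step 3: [if@0.0.0] (let x = ((if false then ((\y.6) (if false then (\z.true) else (\u.false))) else (((\v.1) true) * (if false then 9 else 8))) * 0) in ((let w = (let p = (\q.9) in (\r.r)) in (\s.(if false then x else 0))) ((if (let t = x in false) then (\a.(\b.false)) else ((\c.(\d.(\e.false))) x)) (\f.(if f then 2 else 6)))))
step 4: [if@0.0] (let x = ((((\v.1) true) * (if false then 9 else 8)) * 0) in ((let w = (let p = (\q.9) in (\r.r)) in (\s.(if false then x else 0))) ((if (let t = x in false) then (\a.(\b.false)) else ((\c.(\d.(\e.false))) x)) (\f.(if f then 2 else 6)))))
step 5: [beta@0.0.0] (let x = ((1 * (if false then 9 else 8)) * 0) in ((let w = (let p = (\q.9) in (\r.r)) in (\s.(if false then x else 0))) ((if (let t = x in false) then (\a.(\b.false)) else ((\c.(\d.(\e.false))) x)) (\f.(if f then 2 else 6)))))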